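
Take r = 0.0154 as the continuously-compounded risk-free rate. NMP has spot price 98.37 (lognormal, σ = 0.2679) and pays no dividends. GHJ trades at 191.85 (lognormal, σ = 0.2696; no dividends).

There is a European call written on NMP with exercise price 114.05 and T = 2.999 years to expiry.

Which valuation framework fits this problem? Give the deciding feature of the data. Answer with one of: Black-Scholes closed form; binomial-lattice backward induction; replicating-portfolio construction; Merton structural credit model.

Key observation: a European-exercise option on NMP struck at 114.05 — a GBM underlying with constant parameters — admits an analytic price: the data contain no early exercise, no discrete tree, no debt structure.

framework: Black-Scholes closed form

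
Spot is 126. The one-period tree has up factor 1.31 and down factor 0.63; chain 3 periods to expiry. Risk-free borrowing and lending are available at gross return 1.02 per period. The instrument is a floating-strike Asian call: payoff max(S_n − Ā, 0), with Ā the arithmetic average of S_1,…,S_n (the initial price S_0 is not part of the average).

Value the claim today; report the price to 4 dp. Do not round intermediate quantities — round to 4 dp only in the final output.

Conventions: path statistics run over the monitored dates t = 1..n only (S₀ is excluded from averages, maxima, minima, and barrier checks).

price = 15.1049

Set p* = 0.5735 (from d < R < u); the path-dependent value is the discounted p*-expectation over all price paths.
Enumerate all 2^3 = 8 price paths (U = up ×1.31, D = down ×0.63); each path with k up-moves has probability p*^k·(1−p*)^(3−k).
DDD: Ā=53.6318, payoff=0.0000, prob=0.077565
UDD: Ā=111.5200, payoff=0.0000, prob=0.104312
DUD: Ā=82.9600, payoff=0.0000, prob=0.104312
UUD: Ā=172.5042, payoff=0.0000, prob=0.140282
DDU: Ā=64.9672, payoff=0.5451, prob=0.104312
UDU: Ā=135.0906, payoff=1.1334, prob=0.140282
DUU: Ā=106.5306, payoff=29.6934, prob=0.140282
UUU: Ā=221.5160, payoff=61.7434, prob=0.188654
Price = Σ prob·payoff / R^3 = 16.029468 / 1.061208 = 15.1049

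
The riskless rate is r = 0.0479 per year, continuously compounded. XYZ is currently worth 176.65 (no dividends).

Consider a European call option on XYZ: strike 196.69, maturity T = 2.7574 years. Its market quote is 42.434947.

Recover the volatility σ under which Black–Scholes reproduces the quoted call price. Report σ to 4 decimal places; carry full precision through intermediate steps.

sigma = 0.3532

At σ = 0.3532 the Black–Scholes value reproduces the quote:
σ√T = 0.3532·√2.7574 = 0.586503
d₁ = (ln(S/K) + (r+σ²/2)T) / (σ√T) = (ln(176.65/196.69) + (0.0479+0.3532²/2)·2.7574) / 0.586503 = (-0.107459 + 0.304073) / 0.586503 = 0.335231
d₂ = d₁ − σ√T = 0.335231 − 0.586503 = -0.251273
e^{−rT} = 0.876271
N(d₁) = 0.631275,  N(d₂) = 0.400802
V = S·N(d₁) − K·e^{−rT}·N(d₂) = 111.514650 − 69.079703 = 42.434947 (the observed quote) — the price is monotone increasing in volatility, hence this σ is the only solution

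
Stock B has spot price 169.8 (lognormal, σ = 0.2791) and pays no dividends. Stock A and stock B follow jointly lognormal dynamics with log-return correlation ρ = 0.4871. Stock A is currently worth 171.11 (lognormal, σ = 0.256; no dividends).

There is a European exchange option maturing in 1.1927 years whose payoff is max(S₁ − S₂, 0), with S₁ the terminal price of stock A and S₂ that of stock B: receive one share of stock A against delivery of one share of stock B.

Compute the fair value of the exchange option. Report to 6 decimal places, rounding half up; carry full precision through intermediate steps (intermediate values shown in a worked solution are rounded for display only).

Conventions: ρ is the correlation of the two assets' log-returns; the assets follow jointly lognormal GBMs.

σ_eff = √(σ₁² + σ₂² − 2ρσ₁σ₂) = √(0.256² + 0.2791² − 2·0.4871·0.256·0.2791) = 0.271711
d₁ = (ln(S₁/S₂) + (q₂ − q₁ + σ_eff²/2)T) / (σ_eff√T) = (ln(171.11/169.8) + (0.0 − 0.0 + 0.036913)·1.1927) / 0.296737 = 0.174268
d₂ = d₁ − σ_eff√T = 0.174268 − 0.296737 = -0.122469
N(d₁) = 0.569173,  N(d₂) = 0.451264
V = S₁·e^{−q₁T}·N(d₁) − S₂·e^{−q₂T}·N(d₂) = 97.391129 − 76.624585 = 20.766544
Key observation: no risk-free rate is needed — with the second asset as numeraire the exchange option is a call on the ratio S₁/S₂, and r cancels out of the value.

exchange price = 20.766544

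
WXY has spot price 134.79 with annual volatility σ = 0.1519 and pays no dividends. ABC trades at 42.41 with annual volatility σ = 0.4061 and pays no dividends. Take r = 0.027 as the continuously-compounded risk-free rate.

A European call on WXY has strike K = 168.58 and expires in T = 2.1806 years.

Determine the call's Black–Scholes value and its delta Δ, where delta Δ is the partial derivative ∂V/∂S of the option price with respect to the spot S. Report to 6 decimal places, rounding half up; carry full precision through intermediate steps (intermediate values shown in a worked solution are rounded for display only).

σ√T = 0.1519·√2.1806 = 0.224309
d₁ = (ln(S/K) + (r+σ²/2)T) / (σ√T) = (ln(134.79/168.58) + (0.027+0.1519²/2)·2.1806) / 0.224309 = (-0.223692 + 0.084033) / 0.224309 = -0.622620
d₂ = d₁ − σ√T = -0.622620 − 0.224309 = -0.846929
e^{−rT} = 0.942823
N(d₁) = 0.266767,  N(d₂) = 0.198517
Call price V = S·N(d₁) − K·e^{−rT}·N(d₂) = 35.957527 − 31.552589 = 4.404939
Δ = N(d₁) = 0.266767

price = 4.404939
Δ = 0.266767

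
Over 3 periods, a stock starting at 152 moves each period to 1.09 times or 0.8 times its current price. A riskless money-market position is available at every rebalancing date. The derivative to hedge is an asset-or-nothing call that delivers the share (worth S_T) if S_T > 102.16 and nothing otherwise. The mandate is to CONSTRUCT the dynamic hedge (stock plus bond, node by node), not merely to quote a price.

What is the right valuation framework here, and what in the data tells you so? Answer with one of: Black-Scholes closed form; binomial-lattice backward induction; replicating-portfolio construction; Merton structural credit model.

framework: replicating-portfolio construction

Key observation: a price alone would not answer the question — the per-node share/bond construction on the spot-152, 1.09/0.8 tree is required, and only the replicating-portfolio method yields it.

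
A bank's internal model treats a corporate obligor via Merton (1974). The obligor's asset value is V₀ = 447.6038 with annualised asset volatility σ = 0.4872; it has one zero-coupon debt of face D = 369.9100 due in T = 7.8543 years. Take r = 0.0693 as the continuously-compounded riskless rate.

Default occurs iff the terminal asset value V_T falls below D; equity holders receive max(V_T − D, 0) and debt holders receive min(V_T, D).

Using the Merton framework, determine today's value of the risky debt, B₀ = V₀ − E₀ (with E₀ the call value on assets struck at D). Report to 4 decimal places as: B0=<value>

B0=144.7005

Equity is a call on the firm's assets struck at D = 369.9100:
d₁ = [ln(V₀/D) + (r + σ²/2)T] / (σ√T)
   = [ln(447.6038/369.9100) + (0.0693 + 0.5·0.4872²)·7.8543] / (0.4872·√7.8543)
   = [0.190649 + 1.476466] / 1.365404 = 1.220969
d₂ = d₁ − σ√T = 1.220969 − 1.365404 = -0.144435
N(d₁) = 0.888951,  N(d₂) = 0.442579,  e^(−rT) = 0.580246
E₀ = V₀·N(d₁) − D·e^(−rT)·N(d₂)
   = 447.6038·0.888951 − 369.9100·0.580246·0.442579 = 302.903332
B₀ = V₀ − E₀ = 447.6038 − 302.903332 = 144.700468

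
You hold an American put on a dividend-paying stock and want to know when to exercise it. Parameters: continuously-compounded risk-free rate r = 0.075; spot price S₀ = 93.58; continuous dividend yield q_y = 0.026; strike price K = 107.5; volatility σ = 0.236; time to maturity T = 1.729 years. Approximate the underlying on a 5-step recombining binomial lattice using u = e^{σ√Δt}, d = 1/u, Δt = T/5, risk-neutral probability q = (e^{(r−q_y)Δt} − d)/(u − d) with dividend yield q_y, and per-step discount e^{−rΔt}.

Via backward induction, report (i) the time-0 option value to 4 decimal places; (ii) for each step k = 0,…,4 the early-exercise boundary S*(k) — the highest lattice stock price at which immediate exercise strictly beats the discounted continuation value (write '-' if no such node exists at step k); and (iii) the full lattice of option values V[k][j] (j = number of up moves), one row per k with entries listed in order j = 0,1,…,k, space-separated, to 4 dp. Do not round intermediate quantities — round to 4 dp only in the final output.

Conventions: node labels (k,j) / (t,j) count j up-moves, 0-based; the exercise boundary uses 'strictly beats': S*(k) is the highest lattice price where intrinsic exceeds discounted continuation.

price = 16.4137
boundary = - 81.4539 70.8991 81.4539 93.5800
tree:
16.4137
26.0461 8.5777
36.6009 15.3059 2.9603
45.7880 26.0461 6.4192 0.0000
53.7846 36.6009 13.9200 0.0000 0.0000
60.7450 45.7880 26.0461 0.0000 0.0000 0.0000

Δt=0.34580  u=1.14887  d=0.87042  q=0.52673  discount=0.97440
step 5 (expiry): payoffs max(K−S,0) = 60.7450 45.7880 26.0461 0.0000 0.0000 0.0000
step 4: (k=4,j=0): S=53.7154, K−S=53.7846, hold=51.5132 ⇒ V=53.7846 exercise | (k=4,j=1): S=70.8991, K−S=36.6009, hold=34.4833 ⇒ V=36.6009 exercise | (k=4,j=2): S=93.5800, K−S=13.9200, hold=12.0112 ⇒ V=13.9200 exercise | (k=4,j=3): S=123.5166, K−S=0.0000, hold=0.0000 ⇒ V=0.0000 continue | (k=4,j=4): S=163.0299, K−S=0.0000, hold=0.0000 ⇒ V=0.0000 continue  boundary S*=93.5800
step 3: (k=3,j=0): S=61.7120, K−S=45.7880, hold=43.5881 ⇒ V=45.7880 exercise | (k=3,j=1): S=81.4539, K−S=26.0461, hold=24.0230 ⇒ V=26.0461 exercise | (k=3,j=2): S=107.5113, K−S=0.0000, hold=6.4192 ⇒ V=6.4192 continue | (k=3,j=3): S=141.9045, K−S=0.0000, hold=0.0000 ⇒ V=0.0000 continue  boundary S*=81.4539
step 2: (k=2,j=0): S=70.8991, K−S=36.6009, hold=34.4833 ⇒ V=36.6009 exercise | (k=2,j=1): S=93.5800, K−S=13.9200, hold=15.3059 ⇒ V=15.3059 continue | (k=2,j=2): S=123.5166, K−S=0.0000, hold=2.9603 ⇒ V=2.9603 continue  boundary S*=70.8991
step 1: (k=1,j=0): S=81.4539, K−S=26.0461, hold=24.7343 ⇒ V=26.0461 exercise | (k=1,j=1): S=107.5113, K−S=0.0000, hold=8.5777 ⇒ V=8.5777 continue  boundary S*=81.4539
step 0: (k=0,j=0): S=93.5800, K−S=13.9200, hold=16.4137 ⇒ V=16.4137 continue  boundary S*=-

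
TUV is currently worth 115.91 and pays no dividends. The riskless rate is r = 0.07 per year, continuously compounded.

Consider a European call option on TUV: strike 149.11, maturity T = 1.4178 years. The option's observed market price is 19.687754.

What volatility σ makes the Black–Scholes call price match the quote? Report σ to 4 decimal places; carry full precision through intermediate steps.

sigma = 0.4809

At σ = 0.4809 the Black–Scholes value reproduces the quote:
σ√T = 0.4809·√1.4178 = 0.572614
d₁ = (ln(S/K) + (r+σ²/2)T) / (σ√T) = (ln(115.91/149.11) + (0.07+0.4809²/2)·1.4178) / 0.572614 = (-0.251870 + 0.263190) / 0.572614 = 0.019768
d₂ = d₁ − σ√T = 0.019768 − 0.572614 = -0.552847
e^{−rT} = 0.905520
N(d₁) = 0.507886,  N(d₂) = 0.290184
V = S·N(d₁) − K·e^{−rT}·N(d₂) = 58.869034 − 39.181280 = 19.687754 (the observed quote) — the price is monotone increasing in volatility, hence this σ is the only solution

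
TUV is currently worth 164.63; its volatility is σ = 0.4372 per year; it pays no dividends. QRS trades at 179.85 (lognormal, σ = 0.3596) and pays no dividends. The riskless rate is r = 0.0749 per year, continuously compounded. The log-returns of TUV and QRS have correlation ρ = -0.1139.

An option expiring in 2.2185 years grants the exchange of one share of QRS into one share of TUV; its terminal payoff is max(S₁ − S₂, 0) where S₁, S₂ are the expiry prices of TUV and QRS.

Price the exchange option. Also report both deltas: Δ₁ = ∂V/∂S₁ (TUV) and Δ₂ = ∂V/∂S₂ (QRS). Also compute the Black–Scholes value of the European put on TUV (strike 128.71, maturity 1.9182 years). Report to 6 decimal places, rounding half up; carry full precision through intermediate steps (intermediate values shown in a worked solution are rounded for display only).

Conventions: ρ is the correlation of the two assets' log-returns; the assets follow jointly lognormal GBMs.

exchange price = 51.798764
Δ1 = 0.634975
Δ2 = -0.293229
price(TUV put K=128.71) = 12.558122

σ_eff = √(σ₁² + σ₂² − 2ρσ₁σ₂) = √(0.4372² + 0.3596² − 2·-0.1139·0.4372·0.3596) = 0.596884
d₁ = (ln(S₁/S₂) + (q₂ − q₁ + σ_eff²/2)T) / (σ_eff√T) = (ln(164.63/179.85) + (0.0 − 0.0 + 0.178135)·2.2185) / 0.889036 = 0.345059
d₂ = d₁ − σ_eff√T = 0.345059 − 0.889036 = -0.543977
N(d₁) = 0.634975,  N(d₂) = 0.293229
V = S₁·e^{−q₁T}·N(d₁) − S₂·e^{−q₂T}·N(d₂) = 104.535935 − 52.737171 = 51.798764
Δ₁ = e^{−q₁T}·N(d₁) = 0.634975;  Δ₂ = −e^{−q₂T}·N(d₂) = -0.293229
[vanilla: TUV put K=128.71]
σ√T = 0.4372·√1.9182 = 0.605518
d₁ = (ln(S/K) + (r+σ²/2)T) / (σ√T) = (ln(164.63/128.71) + (0.0749+0.4372²/2)·1.9182) / 0.605518 = (0.246139 + 0.326999) / 0.605518 = 0.946525
d₂ = d₁ − σ√T = 0.946525 − 0.605518 = 0.341007
e^{−rT} = 0.866171
N(−d₁) = 0.171940,  N(−d₂) = 0.366549
price = K·e^{−rT}·N(−d₂) − S·N(−d₁) = 40.864678 − 28.306556 = 12.558122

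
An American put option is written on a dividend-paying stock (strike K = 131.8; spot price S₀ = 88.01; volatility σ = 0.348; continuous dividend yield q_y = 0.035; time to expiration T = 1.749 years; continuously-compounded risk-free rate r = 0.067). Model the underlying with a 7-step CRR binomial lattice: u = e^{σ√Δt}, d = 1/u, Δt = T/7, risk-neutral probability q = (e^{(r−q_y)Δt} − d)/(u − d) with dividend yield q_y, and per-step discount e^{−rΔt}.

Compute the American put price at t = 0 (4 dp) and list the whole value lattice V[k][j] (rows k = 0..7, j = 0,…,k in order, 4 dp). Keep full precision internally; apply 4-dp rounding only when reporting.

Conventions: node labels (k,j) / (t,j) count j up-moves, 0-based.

Δt=0.24986  u=1.19000  d=0.84034  q=0.47958  discount=0.98340
step 7 (expiry): payoffs max(K−S,0) = 105.7557 94.9189 79.5730 57.8418 27.0684 0.0000 0.0000 0.0000
k=6: (k=6,j=0): S=30.9926, K−S=100.8074, hold=98.8892 ⇒ V=100.8074 exercise | (k=6,j=1): S=43.8884, K−S=87.9116, hold=86.1057 ⇒ V=87.9116 exercise | (k=6,j=2): S=62.1499, K−S=69.6501, hold=68.0032 ⇒ V=69.6501 exercise | (k=6,j=3): S=88.0100, K−S=43.7900, hold=42.3683 ⇒ V=43.7900 exercise | (k=6,j=4): S=124.6302, K−S=7.1698, hold=13.8531 ⇒ V=13.8531 continue | (k=6,j=5): S=176.4878, K−S=0.0000, hold=0.0000 ⇒ V=0.0000 continue | (k=6,j=6): S=249.9228, K−S=0.0000, hold=0.0000 ⇒ V=0.0000 continue
k=5: (k=5,j=0): S=36.8811, K−S=94.9189, hold=93.0520 ⇒ V=94.9189 exercise | (k=5,j=1): S=52.2270, K−S=79.5730, hold=77.8397 ⇒ V=79.5730 exercise | (k=5,j=2): S=73.9582, K−S=57.8418, hold=56.2977 ⇒ V=57.8418 exercise | (k=5,j=3): S=104.7316, K−S=27.0684, hold=28.9442 ⇒ V=28.9442 continue | (k=5,j=4): S=148.3095, K−S=0.0000, hold=7.0897 ⇒ V=7.0897 continue | (k=5,j=5): S=210.0198, K−S=0.0000, hold=0.0000 ⇒ V=0.0000 continue
k=4: (k=4,j=0): S=43.8884, K−S=87.9116, hold=86.1057 ⇒ V=87.9116 exercise | (k=4,j=1): S=62.1499, K−S=69.6501, hold=68.0032 ⇒ V=69.6501 exercise | (k=4,j=2): S=88.0100, K−S=43.7900, hold=43.2529 ⇒ V=43.7900 exercise | (k=4,j=3): S=124.6302, K−S=7.1698, hold=18.1568 ⇒ V=18.1568 continue | (k=4,j=4): S=176.4878, K−S=0.0000, hold=3.6284 ⇒ V=3.6284 continue
k=3: (k=3,j=0): S=52.2270, K−S=79.5730, hold=77.8397 ⇒ V=79.5730 exercise | (k=3,j=1): S=73.9582, K−S=57.8418, hold=56.2977 ⇒ V=57.8418 exercise | (k=3,j=2): S=104.7316, K−S=27.0684, hold=30.9739 ⇒ V=30.9739 continue | (k=3,j=3): S=148.3095, K−S=0.0000, hold=11.0035 ⇒ V=11.0035 continue
k=2: (k=2,j=0): S=62.1499, K−S=69.6501, hold=68.0032 ⇒ V=69.6501 exercise | (k=2,j=1): S=88.0100, K−S=43.7900, hold=44.2102 ⇒ V=44.2102 continue | (k=2,j=2): S=124.6302, K−S=7.1698, hold=21.0413 ⇒ V=21.0413 continue
k=1: (k=1,j=0): S=73.9582, K−S=57.8418, hold=56.4959 ⇒ V=57.8418 exercise | (k=1,j=1): S=104.7316, K−S=27.0684, hold=32.5494 ⇒ V=32.5494 continue
k=0: (k=0,j=0): S=88.0100, K−S=43.7900, hold=44.9532 ⇒ V=44.9532 continue

price = 44.9532
tree:
44.9532
57.8418 32.5494
69.6501 44.2102 21.0413
79.5730 57.8418 30.9739 11.0035
87.9116 69.6501 43.7900 18.1568 3.6284
94.9189 79.5730 57.8418 28.9442 7.0897 0.0000
100.8074 87.9116 69.6501 43.7900 13.8531 0.0000 0.0000
105.7557 94.9189 79.5730 57.8418 27.0684 0.0000 0.0000 0.0000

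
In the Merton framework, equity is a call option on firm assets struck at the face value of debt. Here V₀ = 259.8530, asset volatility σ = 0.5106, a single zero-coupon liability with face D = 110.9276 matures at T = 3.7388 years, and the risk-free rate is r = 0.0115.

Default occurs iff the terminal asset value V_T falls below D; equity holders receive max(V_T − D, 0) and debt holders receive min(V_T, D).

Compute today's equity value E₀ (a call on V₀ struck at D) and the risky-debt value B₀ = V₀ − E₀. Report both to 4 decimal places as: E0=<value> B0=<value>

Apply the equity-as-call identities (strike 110.9276, horizon 3.7388 years):
d₁ = [ln(V₀/D) + (r + σ²/2)T] / (σ√T)
   = [ln(259.8530/110.9276) + (0.0115 + 0.5·0.5106²)·3.7388] / (0.5106·√3.7388)
   = [0.851238 + 0.530372] / 0.987295 = 1.399390
d₂ = d₁ − σ√T = 1.399390 − 0.987295 = 0.412095
N(d₁) = 0.919152,  N(d₂) = 0.659865,  e^(−rT) = 0.957915
E₀ = V₀·N(d₁) − D·e^(−rT)·N(d₂)
   = 259.8530·0.919152 − 110.9276·0.957915·0.659865 = 168.727647
B₀ = V₀ − E₀ = 259.8530 − 168.727647 = 91.125353

E0=168.7276 B0=91.1254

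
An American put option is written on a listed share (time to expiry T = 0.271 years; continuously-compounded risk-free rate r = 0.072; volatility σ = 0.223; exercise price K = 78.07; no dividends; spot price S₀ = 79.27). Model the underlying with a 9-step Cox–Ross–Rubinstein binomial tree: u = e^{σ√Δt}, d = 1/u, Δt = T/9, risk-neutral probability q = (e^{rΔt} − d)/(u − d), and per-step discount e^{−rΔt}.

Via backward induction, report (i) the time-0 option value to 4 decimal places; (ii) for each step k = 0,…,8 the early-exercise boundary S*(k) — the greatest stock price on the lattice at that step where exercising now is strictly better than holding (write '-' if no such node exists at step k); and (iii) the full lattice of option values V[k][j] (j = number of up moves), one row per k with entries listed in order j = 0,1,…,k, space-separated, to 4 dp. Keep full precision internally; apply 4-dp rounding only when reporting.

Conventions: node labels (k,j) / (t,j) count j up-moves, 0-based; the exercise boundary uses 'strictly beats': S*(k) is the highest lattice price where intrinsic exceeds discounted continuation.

price = 2.5989
boundary = - - - - 67.9026 70.5817 67.9026 70.5817 73.3665
tree:
2.5989
3.8294 1.4666
5.4829 2.3090 0.6900
7.6009 3.5379 1.1768 0.2405
10.1674 5.2482 1.9637 0.4506 0.0464
12.7447 7.4883 3.1887 0.8337 0.0965 0.0000
15.2243 10.1674 5.0006 1.5186 0.2008 0.0000 0.0000
17.6097 12.7447 7.4883 2.7101 0.4178 0.0000 0.0000 0.0000
19.9046 15.2243 10.1674 4.7035 0.8693 0.0000 0.0000 0.0000 0.0000
22.1124 17.6097 12.7447 7.4883 1.8089 0.0000 0.0000 0.0000 0.0000 0.0000

params: Δt=0.03011 u=1.03945 d=0.96204 q=0.51836 e^(-rΔt)=0.99783
t_9 payoffs: 22.1124 17.6097 12.7447 7.4883 1.8089 0.0000 0.0000 0.0000 0.0000 0.0000
t_8: node(8,0) S=58.1654 payoff=19.9046 vs cont=19.7356 → 19.9046 [stop]  node(8,1) S=62.8457 payoff=15.2243 vs cont=15.0552 → 15.2243 [stop]  node(8,2) S=67.9026 payoff=10.1674 vs cont=9.9983 → 10.1674 [stop]  node(8,3) S=73.3665 payoff=4.7035 vs cont=4.5344 → 4.7035 [stop]  node(8,4) S=79.2700 payoff=0.0000 vs cont=0.8693 → 0.8693 [wait]  node(8,5) S=85.6485 payoff=0.0000 vs cont=0.0000 → 0.0000 [wait]  node(8,6) S=92.5403 payoff=0.0000 vs cont=0.0000 → 0.0000 [wait]  node(8,7) S=99.9867 payoff=0.0000 vs cont=0.0000 → 0.0000 [wait]  node(8,8) S=108.0322 payoff=0.0000 vs cont=0.0000 → 0.0000 [wait]  ⇒ S*(8)=73.3665
t_7: node(7,0) S=60.4603 payoff=17.6097 vs cont=17.4407 → 17.6097 [stop]  node(7,1) S=65.3253 payoff=12.7447 vs cont=12.5757 → 12.7447 [stop]  node(7,2) S=70.5817 payoff=7.4883 vs cont=7.3192 → 7.4883 [stop]  node(7,3) S=76.2611 payoff=1.8089 vs cont=2.7101 → 2.7101 [wait]  node(7,4) S=82.3976 payoff=0.0000 vs cont=0.4178 → 0.4178 [wait]  node(7,5) S=89.0278 payoff=0.0000 vs cont=0.0000 → 0.0000 [wait]  node(7,6) S=96.1915 payoff=0.0000 vs cont=0.0000 → 0.0000 [wait]  node(7,7) S=103.9316 payoff=0.0000 vs cont=0.0000 → 0.0000 [wait]  ⇒ S*(7)=70.5817
t_6: node(6,0) S=62.8457 payoff=15.2243 vs cont=15.0552 → 15.2243 [stop]  node(6,1) S=67.9026 payoff=10.1674 vs cont=9.9983 → 10.1674 [stop]  node(6,2) S=73.3665 payoff=4.7035 vs cont=5.0006 → 5.0006 [wait]  node(6,3) S=79.2700 payoff=0.0000 vs cont=1.5186 → 1.5186 [wait]  node(6,4) S=85.6485 payoff=0.0000 vs cont=0.2008 → 0.2008 [wait]  node(6,5) S=92.5403 payoff=0.0000 vs cont=0.0000 → 0.0000 [wait]  node(6,6) S=99.9867 payoff=0.0000 vs cont=0.0000 → 0.0000 [wait]  ⇒ S*(6)=67.9026
t_5: node(5,0) S=65.3253 payoff=12.7447 vs cont=12.5757 → 12.7447 [stop]  node(5,1) S=70.5817 payoff=7.4883 vs cont=7.4729 → 7.4883 [stop]  node(5,2) S=76.2611 payoff=1.8089 vs cont=3.1887 → 3.1887 [wait]  node(5,3) S=82.3976 payoff=0.0000 vs cont=0.8337 → 0.8337 [wait]  node(5,4) S=89.0278 payoff=0.0000 vs cont=0.0965 → 0.0965 [wait]  node(5,5) S=96.1915 payoff=0.0000 vs cont=0.0000 → 0.0000 [wait]  ⇒ S*(5)=70.5817
t_4: node(4,0) S=67.9026 payoff=10.1674 vs cont=9.9983 → 10.1674 [stop]  node(4,1) S=73.3665 payoff=4.7035 vs cont=5.2482 → 5.2482 [wait]  node(4,2) S=79.2700 payoff=0.0000 vs cont=1.9637 → 1.9637 [wait]  node(4,3) S=85.6485 payoff=0.0000 vs cont=0.4506 → 0.4506 [wait]  node(4,4) S=92.5403 payoff=0.0000 vs cont=0.0464 → 0.0464 [wait]  ⇒ S*(4)=67.9026
t_3: node(3,0) S=70.5817 payoff=7.4883 vs cont=7.6009 → 7.6009 [wait]  node(3,1) S=76.2611 payoff=1.8089 vs cont=3.5379 → 3.5379 [wait]  node(3,2) S=82.3976 payoff=0.0000 vs cont=1.1768 → 1.1768 [wait]  node(3,3) S=89.0278 payoff=0.0000 vs cont=0.2405 → 0.2405 [wait]  ⇒ S*(3)=-
t_2: node(2,0) S=73.3665 payoff=4.7035 vs cont=5.4829 → 5.4829 [wait]  node(2,1) S=79.2700 payoff=0.0000 vs cont=2.3090 → 2.3090 [wait]  node(2,2) S=85.6485 payoff=0.0000 vs cont=0.6900 → 0.6900 [wait]  ⇒ S*(2)=-
t_1: node(1,0) S=76.2611 payoff=1.8089 vs cont=3.8294 → 3.8294 [wait]  node(1,1) S=82.3976 payoff=0.0000 vs cont=1.4666 → 1.4666 [wait]  ⇒ S*(1)=-
t_0: node(0,0) S=79.2700 payoff=0.0000 vs cont=2.5989 → 2.5989 [wait]  ⇒ S*(0)=-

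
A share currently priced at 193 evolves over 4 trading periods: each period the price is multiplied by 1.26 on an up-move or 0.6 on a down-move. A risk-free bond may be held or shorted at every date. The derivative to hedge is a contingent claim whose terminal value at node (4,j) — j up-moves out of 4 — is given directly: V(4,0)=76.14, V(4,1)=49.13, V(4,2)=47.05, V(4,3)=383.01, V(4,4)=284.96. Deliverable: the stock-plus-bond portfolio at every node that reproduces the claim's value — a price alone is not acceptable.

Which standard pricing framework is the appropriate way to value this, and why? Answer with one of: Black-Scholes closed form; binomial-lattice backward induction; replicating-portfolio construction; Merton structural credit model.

framework: replicating-portfolio construction

Key observation: the task asks for the hedge itself — share and bond holdings at every node of the 4-period tree on spot 193 with factors 1.26/0.6 — which is exactly what the replicating-portfolio construction produces.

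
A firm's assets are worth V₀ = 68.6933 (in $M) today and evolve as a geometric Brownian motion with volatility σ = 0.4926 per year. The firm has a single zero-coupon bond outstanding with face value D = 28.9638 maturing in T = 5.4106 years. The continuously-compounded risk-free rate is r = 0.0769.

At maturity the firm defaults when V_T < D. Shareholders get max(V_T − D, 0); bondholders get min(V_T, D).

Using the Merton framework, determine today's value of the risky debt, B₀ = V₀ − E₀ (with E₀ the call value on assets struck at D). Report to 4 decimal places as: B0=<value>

With assets at 68.6933 and a single debt payment of 28.9638 at 5.4106 years:
d₁ = [ln(V₀/D) + (r + σ²/2)T] / (σ√T)
   = [ln(68.6933/28.9638) + (0.0769 + 0.5·0.4926²)·5.4106] / (0.4926·√5.4106)
   = [0.863605 + 1.072529] / 1.145822 = 1.689734
d₂ = d₁ − σ√T = 1.689734 − 1.145822 = 0.543912
N(d₁) = 0.954461,  N(d₂) = 0.706749,  e^(−rT) = 0.659631
E₀ = V₀·N(d₁) − D·e^(−rT)·N(d₂)
   = 68.6933·0.954461 − 28.9638·0.659631·0.706749 = 52.062315
B₀ = V₀ − E₀ = 68.6933 − 52.062315 = 16.630985

B0=16.6310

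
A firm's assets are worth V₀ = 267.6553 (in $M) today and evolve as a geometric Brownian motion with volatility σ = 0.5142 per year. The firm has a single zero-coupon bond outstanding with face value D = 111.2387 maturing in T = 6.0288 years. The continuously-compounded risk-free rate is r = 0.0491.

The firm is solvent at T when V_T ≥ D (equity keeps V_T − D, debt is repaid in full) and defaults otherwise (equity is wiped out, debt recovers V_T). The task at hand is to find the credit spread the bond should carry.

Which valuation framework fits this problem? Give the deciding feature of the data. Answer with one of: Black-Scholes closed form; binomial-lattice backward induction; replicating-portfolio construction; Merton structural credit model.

Key observation: the asked-for credit quantity lives on the firm's capital structure — asset value, asset volatility, debt face 111.2387 — which is the structural model's domain.

framework: Merton structural credit model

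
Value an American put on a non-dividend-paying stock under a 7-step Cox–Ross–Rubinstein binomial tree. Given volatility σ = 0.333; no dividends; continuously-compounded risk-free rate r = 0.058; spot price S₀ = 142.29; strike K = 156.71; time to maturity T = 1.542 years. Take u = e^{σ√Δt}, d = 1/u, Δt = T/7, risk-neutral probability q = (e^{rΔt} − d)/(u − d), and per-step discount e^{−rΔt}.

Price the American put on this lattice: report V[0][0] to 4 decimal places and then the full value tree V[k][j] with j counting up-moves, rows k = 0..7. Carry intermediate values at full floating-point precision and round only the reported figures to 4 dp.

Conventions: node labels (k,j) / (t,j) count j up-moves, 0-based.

price = 26.2744
tree:
26.2744
37.8544 15.4585
52.6172 24.1774 7.2042
67.6785 36.4820 12.5891 2.0463
80.5605 52.6172 21.4083 4.1617 0.0000
91.5786 67.6785 35.0081 8.4639 0.0000 0.0000
101.0026 80.5605 52.6172 17.2135 0.0000 0.0000 0.0000
109.0629 91.5786 67.6785 35.0081 0.0000 0.0000 0.0000 0.0000

Δt=0.22029  u=1.16917  d=0.85531  q=0.50198  discount=0.98730
step 7 (expiry): payoffs max(K−S,0) = 109.0629 91.5786 67.6785 35.0081 0.0000 0.0000 0.0000 0.0000
k=6: (k=6,j=0): S=55.7074, K−S=101.0026, hold=99.0131 ⇒ V=101.0026 exercise | (k=6,j=1): S=76.1495, K−S=80.5605, hold=78.5710 ⇒ V=80.5605 exercise | (k=6,j=2): S=104.0928, K−S=52.6172, hold=50.6277 ⇒ V=52.6172 exercise | (k=6,j=3): S=142.2900, K−S=14.4200, hold=17.2135 ⇒ V=17.2135 continue | (k=6,j=4): S=194.5038, K−S=0.0000, hold=0.0000 ⇒ V=0.0000 continue | (k=6,j=5): S=265.8776, K−S=0.0000, hold=0.0000 ⇒ V=0.0000 continue | (k=6,j=6): S=363.4423, K−S=0.0000, hold=0.0000 ⇒ V=0.0000 continue
k=5: (k=5,j=0): S=65.1314, K−S=91.5786, hold=89.5892 ⇒ V=91.5786 exercise | (k=5,j=1): S=89.0315, K−S=67.6785, hold=65.6890 ⇒ V=67.6785 exercise | (k=5,j=2): S=121.7019, K−S=35.0081, hold=34.4031 ⇒ V=35.0081 exercise | (k=5,j=3): S=166.3609, K−S=0.0000, hold=8.4639 ⇒ V=8.4639 continue | (k=5,j=4): S=227.4076, K−S=0.0000, hold=0.0000 ⇒ V=0.0000 continue | (k=5,j=5): S=310.8556, K−S=0.0000, hold=0.0000 ⇒ V=0.0000 continue
k=4: (k=4,j=0): S=76.1495, K−S=80.5605, hold=78.5710 ⇒ V=80.5605 exercise | (k=4,j=1): S=104.0928, K−S=52.6172, hold=50.6277 ⇒ V=52.6172 exercise | (k=4,j=2): S=142.2900, K−S=14.4200, hold=21.4083 ⇒ V=21.4083 continue | (k=4,j=3): S=194.5038, K−S=0.0000, hold=4.1617 ⇒ V=4.1617 continue | (k=4,j=4): S=265.8776, K−S=0.0000, hold=0.0000 ⇒ V=0.0000 continue
k=3: (k=3,j=0): S=89.0315, K−S=67.6785, hold=65.6890 ⇒ V=67.6785 exercise | (k=3,j=1): S=121.7019, K−S=35.0081, hold=36.4820 ⇒ V=36.4820 continue | (k=3,j=2): S=166.3609, K−S=0.0000, hold=12.5891 ⇒ V=12.5891 continue | (k=3,j=3): S=227.4076, K−S=0.0000, hold=2.0463 ⇒ V=2.0463 continue
k=2: (k=2,j=0): S=104.0928, K−S=52.6172, hold=51.3582 ⇒ V=52.6172 exercise | (k=2,j=1): S=142.2900, K−S=14.4200, hold=24.1774 ⇒ V=24.1774 continue | (k=2,j=2): S=194.5038, K−S=0.0000, hold=7.2042 ⇒ V=7.2042 continue
k=1: (k=1,j=0): S=121.7019, K−S=35.0081, hold=37.8544 ⇒ V=37.8544 continue | (k=1,j=1): S=166.3609, K−S=0.0000, hold=15.4585 ⇒ V=15.4585 continue
k=0: (k=0,j=0): S=142.2900, K−S=14.4200, hold=26.2744 ⇒ V=26.2744 continue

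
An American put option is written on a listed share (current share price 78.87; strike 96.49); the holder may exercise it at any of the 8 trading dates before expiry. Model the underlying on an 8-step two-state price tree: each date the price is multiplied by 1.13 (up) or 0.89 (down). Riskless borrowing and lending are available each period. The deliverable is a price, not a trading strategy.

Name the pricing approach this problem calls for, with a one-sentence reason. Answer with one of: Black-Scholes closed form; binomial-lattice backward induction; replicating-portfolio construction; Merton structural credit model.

framework: binomial-lattice backward induction

Key observation: an American put (K = 96.49, S₀ = 78.87) on a 8-date tree has no closed form — the optimal stopping decision is embedded and must be resolved recursively from expiry.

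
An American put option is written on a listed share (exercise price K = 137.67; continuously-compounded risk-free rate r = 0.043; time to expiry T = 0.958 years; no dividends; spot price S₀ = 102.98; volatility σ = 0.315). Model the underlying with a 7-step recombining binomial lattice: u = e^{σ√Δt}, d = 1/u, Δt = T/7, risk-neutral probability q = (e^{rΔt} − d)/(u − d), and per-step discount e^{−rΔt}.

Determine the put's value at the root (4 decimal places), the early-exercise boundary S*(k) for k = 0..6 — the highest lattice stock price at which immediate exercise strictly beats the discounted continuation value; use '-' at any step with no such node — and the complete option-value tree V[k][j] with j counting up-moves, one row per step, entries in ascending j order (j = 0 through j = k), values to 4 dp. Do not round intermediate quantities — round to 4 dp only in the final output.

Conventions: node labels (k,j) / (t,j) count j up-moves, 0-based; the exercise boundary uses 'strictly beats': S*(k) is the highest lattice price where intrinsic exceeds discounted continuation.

Δt=0.13686  u=1.12359  d=0.89000  q=0.49617  discount=0.99413
step 7 (expiry): payoffs max(K−S,0) = 92.1199 80.1648 65.0718 46.0176 21.9624 0.0000 0.0000 0.0000
step 6: (k=6,j=0): S=51.1798, K−S=86.4902, hold=85.6824 ⇒ V=86.4902 exercise | (k=6,j=1): S=64.6125, K−S=73.0575, hold=72.2497 ⇒ V=73.0575 exercise | (k=6,j=2): S=81.5708, K−S=56.0992, hold=55.2914 ⇒ V=56.0992 exercise | (k=6,j=3): S=102.9800, K−S=34.6900, hold=33.8822 ⇒ V=34.6900 exercise | (k=6,j=4): S=130.0083, K−S=7.6617, hold=11.0004 ⇒ V=11.0004 continue | (k=6,j=5): S=164.1305, K−S=0.0000, hold=0.0000 ⇒ V=0.0000 continue | (k=6,j=6): S=207.2085, K−S=0.0000, hold=0.0000 ⇒ V=0.0000 continue  boundary S*=102.9800
step 5: (k=5,j=0): S=57.5052, K−S=80.1648, hold=79.3570 ⇒ V=80.1648 exercise | (k=5,j=1): S=72.5982, K−S=65.0718, hold=64.2641 ⇒ V=65.0718 exercise | (k=5,j=2): S=91.6524, K−S=46.0176, hold=45.2098 ⇒ V=46.0176 exercise | (k=5,j=3): S=115.7076, K−S=21.9624, hold=22.8014 ⇒ V=22.8014 continue | (k=5,j=4): S=146.0764, K−S=0.0000, hold=5.5099 ⇒ V=5.5099 continue | (k=5,j=5): S=184.4159, K−S=0.0000, hold=0.0000 ⇒ V=0.0000 continue  boundary S*=91.6524
step 4: (k=4,j=0): S=64.6125, K−S=73.0575, hold=72.2497 ⇒ V=73.0575 exercise | (k=4,j=1): S=81.5708, K−S=56.0992, hold=55.2914 ⇒ V=56.0992 exercise | (k=4,j=2): S=102.9800, K−S=34.6900, hold=34.2961 ⇒ V=34.6900 exercise | (k=4,j=3): S=130.0083, K−S=7.6617, hold=14.1385 ⇒ V=14.1385 continue | (k=4,j=4): S=164.1305, K−S=0.0000, hold=2.7598 ⇒ V=2.7598 continue  boundary S*=102.9800
step 3: (k=3,j=0): S=72.5982, K−S=65.0718, hold=64.2641 ⇒ V=65.0718 exercise | (k=3,j=1): S=91.6524, K−S=46.0176, hold=45.2098 ⇒ V=46.0176 exercise | (k=3,j=2): S=115.7076, K−S=21.9624, hold=24.3493 ⇒ V=24.3493 continue | (k=3,j=3): S=146.0764, K−S=0.0000, hold=8.4429 ⇒ V=8.4429 continue  boundary S*=91.6524
step 2: (k=2,j=0): S=81.5708, K−S=56.0992, hold=55.2914 ⇒ V=56.0992 exercise | (k=2,j=1): S=102.9800, K−S=34.6900, hold=35.0596 ⇒ V=35.0596 continue | (k=2,j=2): S=130.0083, K−S=7.6617, hold=16.3605 ⇒ V=16.3605 continue  boundary S*=81.5708
step 1: (k=1,j=0): S=91.6524, K−S=46.0176, hold=45.3921 ⇒ V=46.0176 exercise | (k=1,j=1): S=115.7076, K−S=21.9624, hold=25.6304 ⇒ V=25.6304 continue  boundary S*=91.6524
step 0: (k=0,j=0): S=102.9800, K−S=34.6900, hold=35.6915 ⇒ V=35.6915 continue  boundary S*=-

price = 35.6915
boundary = - 91.6524 81.5708 91.6524 102.9800 91.6524 102.9800
tree:
35.6915
46.0176 25.6304
56.0992 35.0596 16.3605
65.0718 46.0176 24.3493 8.4429
73.0575 56.0992 34.6900 14.1385 2.7598
80.1648 65.0718 46.0176 22.8014 5.5099 0.0000
86.4902 73.0575 56.0992 34.6900 11.0004 0.0000 0.0000
92.1199 80.1648 65.0718 46.0176 21.9624 0.0000 0.0000 0.0000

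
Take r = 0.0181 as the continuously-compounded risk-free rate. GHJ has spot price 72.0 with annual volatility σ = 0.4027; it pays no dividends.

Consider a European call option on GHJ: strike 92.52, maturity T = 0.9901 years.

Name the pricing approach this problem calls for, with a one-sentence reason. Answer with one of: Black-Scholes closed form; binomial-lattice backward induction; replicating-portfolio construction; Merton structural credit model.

Key observation: the instrument is a plain European call (strike 92.52) on a lognormal asset; the exact continuous-time formula applies directly.

framework: Black-Scholes closed form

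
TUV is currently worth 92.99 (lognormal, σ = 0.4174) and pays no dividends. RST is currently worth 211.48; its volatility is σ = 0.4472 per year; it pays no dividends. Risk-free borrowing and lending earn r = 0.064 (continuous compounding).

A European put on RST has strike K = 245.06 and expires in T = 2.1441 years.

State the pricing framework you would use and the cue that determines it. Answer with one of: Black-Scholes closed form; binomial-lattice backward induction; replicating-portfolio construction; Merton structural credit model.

framework: Black-Scholes closed form

Key observation: the strike-245.06 put on RST is European-exercise on a continuously-modelled lognormal underlying, so its value is a single closed-form evaluation.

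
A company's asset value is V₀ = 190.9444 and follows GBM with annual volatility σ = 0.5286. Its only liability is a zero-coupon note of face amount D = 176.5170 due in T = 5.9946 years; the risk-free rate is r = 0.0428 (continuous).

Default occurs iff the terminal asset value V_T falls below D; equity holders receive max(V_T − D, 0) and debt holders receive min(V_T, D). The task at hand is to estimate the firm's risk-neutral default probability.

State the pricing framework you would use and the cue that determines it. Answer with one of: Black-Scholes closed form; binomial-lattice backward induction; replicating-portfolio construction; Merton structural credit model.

Key observation: the question is about default risk generated by asset-value dynamics against a debt face of 176.5170 — the structural framework prices exactly that.

framework: Merton structural credit model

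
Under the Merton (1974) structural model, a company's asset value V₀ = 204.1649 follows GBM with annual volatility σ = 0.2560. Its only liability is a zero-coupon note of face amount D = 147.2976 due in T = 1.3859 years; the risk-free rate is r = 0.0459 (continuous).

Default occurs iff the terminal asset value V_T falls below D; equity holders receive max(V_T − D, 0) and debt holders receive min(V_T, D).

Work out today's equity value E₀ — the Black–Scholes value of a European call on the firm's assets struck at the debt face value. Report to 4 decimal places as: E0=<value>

With assets at 204.1649 and a single debt payment of 147.2976 at 1.3859 years:
d₁ = [ln(V₀/D) + (r + σ²/2)T] / (σ√T)
   = [ln(204.1649/147.2976) + (0.0459 + 0.5·0.2560²)·1.3859] / (0.2560·√1.3859)
   = [0.326473 + 0.109026] / 0.301374 = 1.445044
d₂ = d₁ − σ√T = 1.445044 − 0.301374 = 1.143670
N(d₁) = 0.925777,  N(d₂) = 0.873620,  e^(−rT) = 0.938368
E₀ = V₀·N(d₁) − D·e^(−rT)·N(d₂)
   = 204.1649·0.925777 − 147.2976·0.938368·0.873620 = 68.260030

E0=68.2600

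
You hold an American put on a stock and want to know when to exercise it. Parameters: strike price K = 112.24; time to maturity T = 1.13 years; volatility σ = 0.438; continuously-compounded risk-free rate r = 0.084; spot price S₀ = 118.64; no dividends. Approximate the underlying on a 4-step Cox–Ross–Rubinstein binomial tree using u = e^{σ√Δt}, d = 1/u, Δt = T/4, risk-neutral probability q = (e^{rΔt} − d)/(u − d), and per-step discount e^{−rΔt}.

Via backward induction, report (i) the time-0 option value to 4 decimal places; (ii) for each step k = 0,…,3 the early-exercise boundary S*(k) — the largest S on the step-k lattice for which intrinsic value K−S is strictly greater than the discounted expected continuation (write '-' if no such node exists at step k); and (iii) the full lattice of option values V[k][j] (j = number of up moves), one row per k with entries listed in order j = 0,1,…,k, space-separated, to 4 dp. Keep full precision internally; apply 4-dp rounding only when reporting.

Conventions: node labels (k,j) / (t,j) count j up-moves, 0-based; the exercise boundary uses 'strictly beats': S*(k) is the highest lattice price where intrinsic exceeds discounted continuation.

Δt=0.28250  u=1.26213  d=0.79231  q=0.49317  discount=0.97655
step 4 (expiry): payoffs max(K−S,0) = 65.4863 37.7628 0.0000 0.0000 0.0000
step 3: (k=3,j=0): S=59.0092, K−S=53.2308, hold=50.5987 ⇒ V=53.2308 exercise | (k=3,j=1): S=93.9999, K−S=18.2401, hold=18.6903 ⇒ V=18.6903 continue | (k=3,j=2): S=149.7390, K−S=0.0000, hold=0.0000 ⇒ V=0.0000 continue | (k=3,j=3): S=238.5298, K−S=0.0000, hold=0.0000 ⇒ V=0.0000 continue  boundary S*=59.0092
step 2: (k=2,j=0): S=74.4772, K−S=37.7628, hold=35.3475 ⇒ V=37.7628 exercise | (k=2,j=1): S=118.6400, K−S=0.0000, hold=9.2506 ⇒ V=9.2506 continue | (k=2,j=2): S=188.9900, K−S=0.0000, hold=0.0000 ⇒ V=0.0000 continue  boundary S*=74.4772
step 1: (k=1,j=0): S=93.9999, K−S=18.2401, hold=23.1455 ⇒ V=23.1455 continue | (k=1,j=1): S=149.7390, K−S=0.0000, hold=4.5785 ⇒ V=4.5785 continue  boundary S*=-
step 0: (k=0,j=0): S=118.6400, K−S=0.0000, hold=13.6607 ⇒ V=13.6607 continue  boundary S*=-

price = 13.6607
boundary = - - 74.4772 59.0092
tree:
13.6607
23.1455 4.5785
37.7628 9.2506 0.0000
53.2308 18.6903 0.0000 0.0000
65.4863 37.7628 0.0000 0.0000 0.0000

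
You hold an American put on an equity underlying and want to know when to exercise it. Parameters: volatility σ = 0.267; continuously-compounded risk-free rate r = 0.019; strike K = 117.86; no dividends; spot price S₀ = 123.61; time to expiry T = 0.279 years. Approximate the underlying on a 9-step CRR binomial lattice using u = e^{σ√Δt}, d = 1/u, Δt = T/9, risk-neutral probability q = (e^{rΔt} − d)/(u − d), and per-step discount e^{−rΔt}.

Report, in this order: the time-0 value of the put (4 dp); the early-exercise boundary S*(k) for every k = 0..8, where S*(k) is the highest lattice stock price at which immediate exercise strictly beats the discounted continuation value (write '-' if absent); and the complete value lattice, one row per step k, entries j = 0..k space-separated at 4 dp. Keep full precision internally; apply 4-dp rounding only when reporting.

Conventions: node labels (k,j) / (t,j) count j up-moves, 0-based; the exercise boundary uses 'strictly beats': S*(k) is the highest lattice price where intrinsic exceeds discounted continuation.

params: Δt=0.03100 u=1.04813 d=0.95408 q=0.49451 e^(-rΔt)=0.99941
t_9 payoffs: 36.8932 28.9113 20.1425 10.5093 0.0000 0.0000 0.0000 0.0000 0.0000 0.0000
t_8: node(8,0) S=84.8640 payoff=32.9960 vs cont=32.9266 → 32.9960 [stop]  node(8,1) S=93.2301 payoff=24.6299 vs cont=24.5605 → 24.6299 [stop]  node(8,2) S=102.4209 payoff=15.4391 vs cont=15.3697 → 15.4391 [stop]  node(8,3) S=112.5178 payoff=5.3422 vs cont=5.3092 → 5.3422 [stop]  node(8,4) S=123.6100 payoff=0.0000 vs cont=0.0000 → 0.0000 [wait]  node(8,5) S=135.7957 payoff=0.0000 vs cont=0.0000 → 0.0000 [wait]  node(8,6) S=149.1828 payoff=0.0000 vs cont=0.0000 → 0.0000 [wait]  node(8,7) S=163.8895 payoff=0.0000 vs cont=0.0000 → 0.0000 [wait]  node(8,8) S=180.0461 payoff=0.0000 vs cont=0.0000 → 0.0000 [wait]  ⇒ S*(8)=112.5178
t_7: node(7,0) S=88.9487 payoff=28.9113 vs cont=28.8419 → 28.9113 [stop]  node(7,1) S=97.7175 payoff=20.1425 vs cont=20.0731 → 20.1425 [stop]  node(7,2) S=107.3507 payoff=10.5093 vs cont=10.4399 → 10.5093 [stop]  node(7,3) S=117.9335 payoff=0.0000 vs cont=2.6988 → 2.6988 [wait]  node(7,4) S=129.5597 payoff=0.0000 vs cont=0.0000 → 0.0000 [wait]  node(7,5) S=142.3320 payoff=0.0000 vs cont=0.0000 → 0.0000 [wait]  node(7,6) S=156.3633 payoff=0.0000 vs cont=0.0000 → 0.0000 [wait]  node(7,7) S=171.7780 payoff=0.0000 vs cont=0.0000 → 0.0000 [wait]  ⇒ S*(7)=107.3507
t_6: node(6,0) S=93.2301 payoff=24.6299 vs cont=24.5605 → 24.6299 [stop]  node(6,1) S=102.4209 payoff=15.4391 vs cont=15.3697 → 15.4391 [stop]  node(6,2) S=112.5178 payoff=5.3422 vs cont=6.6430 → 6.6430 [wait]  node(6,3) S=123.6100 payoff=0.0000 vs cont=1.3634 → 1.3634 [wait]  node(6,4) S=135.7957 payoff=0.0000 vs cont=0.0000 → 0.0000 [wait]  node(6,5) S=149.1828 payoff=0.0000 vs cont=0.0000 → 0.0000 [wait]  node(6,6) S=163.8895 payoff=0.0000 vs cont=0.0000 → 0.0000 [wait]  ⇒ S*(6)=102.4209
t_5: node(5,0) S=97.7175 payoff=20.1425 vs cont=20.0731 → 20.1425 [stop]  node(5,1) S=107.3507 payoff=10.5093 vs cont=11.0828 → 11.0828 [wait]  node(5,2) S=117.9335 payoff=0.0000 vs cont=4.0298 → 4.0298 [wait]  node(5,3) S=129.5597 payoff=0.0000 vs cont=0.6888 → 0.6888 [wait]  node(5,4) S=142.3320 payoff=0.0000 vs cont=0.0000 → 0.0000 [wait]  node(5,5) S=156.3633 payoff=0.0000 vs cont=0.0000 → 0.0000 [wait]  ⇒ S*(5)=97.7175
t_4: node(4,0) S=102.4209 payoff=15.4391 vs cont=15.6531 → 15.6531 [wait]  node(4,1) S=112.5178 payoff=5.3422 vs cont=7.5905 → 7.5905 [wait]  node(4,2) S=123.6100 payoff=0.0000 vs cont=2.3762 → 2.3762 [wait]  node(4,3) S=135.7957 payoff=0.0000 vs cont=0.3480 → 0.3480 [wait]  node(4,4) S=149.1828 payoff=0.0000 vs cont=0.0000 → 0.0000 [wait]  ⇒ S*(4)=-
t_3: node(3,0) S=107.3507 payoff=10.5093 vs cont=11.6592 → 11.6592 [wait]  node(3,1) S=117.9335 payoff=0.0000 vs cont=5.0090 → 5.0090 [wait]  node(3,2) S=129.5597 payoff=0.0000 vs cont=1.3724 → 1.3724 [wait]  node(3,3) S=142.3320 payoff=0.0000 vs cont=0.1758 → 0.1758 [wait]  ⇒ S*(3)=-
t_2: node(2,0) S=112.5178 payoff=5.3422 vs cont=8.3657 → 8.3657 [wait]  node(2,1) S=123.6100 payoff=0.0000 vs cont=3.2088 → 3.2088 [wait]  node(2,2) S=135.7957 payoff=0.0000 vs cont=0.7802 → 0.7802 [wait]  ⇒ S*(2)=-
t_1: node(1,0) S=117.9335 payoff=0.0000 vs cont=5.8121 → 5.8121 [wait]  node(1,1) S=129.5597 payoff=0.0000 vs cont=2.0066 → 2.0066 [wait]  ⇒ S*(1)=-
t_0: node(0,0) S=123.6100 payoff=0.0000 vs cont=3.9279 → 3.9279 [wait]  ⇒ S*(0)=-

price = 3.9279
boundary = - - - - - 97.7175 102.4209 107.3507 112.5178
tree:
3.9279
5.8121 2.0066
8.3657 3.2088 0.7802
11.6592 5.0090 1.3724 0.1758
15.6531 7.5905 2.3762 0.3480 0.0000
20.1425 11.0828 4.0298 0.6888 0.0000 0.0000
24.6299 15.4391 6.6430 1.3634 0.0000 0.0000 0.0000
28.9113 20.1425 10.5093 2.6988 0.0000 0.0000 0.0000 0.0000
32.9960 24.6299 15.4391 5.3422 0.0000 0.0000 0.0000 0.0000 0.0000
36.8932 28.9113 20.1425 10.5093 0.0000 0.0000 0.0000 0.0000 0.0000 0.0000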